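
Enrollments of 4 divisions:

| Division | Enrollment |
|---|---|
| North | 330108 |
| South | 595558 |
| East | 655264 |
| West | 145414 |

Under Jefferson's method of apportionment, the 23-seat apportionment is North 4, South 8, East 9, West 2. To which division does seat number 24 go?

South

Priority for the next seat is population ÷ (current seats + 1).
Priorities: North 66021.600, South 66173.111, East 65526.400, West 48471.333.
Highest priority: South.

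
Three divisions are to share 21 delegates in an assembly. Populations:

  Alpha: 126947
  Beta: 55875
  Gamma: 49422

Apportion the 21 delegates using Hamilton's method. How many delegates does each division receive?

The standard divisor is 232244/21 ≈ 11059.238.
Standard quotas: Alpha 11.4788, Beta 5.0523, Gamma 4.4688.
Lower quotas: Alpha 11, Beta 5, Gamma 4 (sum 20, leaving 1 seat).
Remainders in descending order: Alpha 0.4788, Gamma 0.4688, Beta 0.0523.
The surplus seat goes to Alpha.

Alpha=12, Beta=5, Gamma=4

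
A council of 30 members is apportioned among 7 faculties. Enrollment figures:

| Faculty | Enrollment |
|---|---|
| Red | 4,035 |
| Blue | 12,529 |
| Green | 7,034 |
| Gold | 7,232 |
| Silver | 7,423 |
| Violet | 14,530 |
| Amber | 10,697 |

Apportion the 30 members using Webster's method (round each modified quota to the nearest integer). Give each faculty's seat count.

Standard divisor 63480/30 ≈ 2116; standard quotas: Red 1.907, Blue 5.921, Green 3.324, Gold 3.418, Silver 3.508, Violet 6.867, Amber 5.055.
Rounding to the nearest integer gives Red 2, Blue 6, Green 3, Gold 3, Silver 4, Violet 7, Amber 5 — total 30, matching the house size, so no adjustment is needed.

Red 2, Blue 6, Green 3, Gold 3, Silver 4, Violet 7, Amber 5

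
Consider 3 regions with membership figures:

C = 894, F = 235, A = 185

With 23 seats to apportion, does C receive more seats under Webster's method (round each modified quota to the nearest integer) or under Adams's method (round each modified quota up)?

Webster

Webster: C 16, F 4, A 3.
Adams: C 15, F 4, A 4.
C gets 16 under Webster and 15 under Adams.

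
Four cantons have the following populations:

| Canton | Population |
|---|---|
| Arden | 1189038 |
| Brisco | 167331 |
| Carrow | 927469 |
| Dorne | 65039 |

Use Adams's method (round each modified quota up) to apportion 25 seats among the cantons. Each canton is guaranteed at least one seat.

Arden=12; Brisco=2; Carrow=10; Dorne=1

Standard divisor 2348877/25 ≈ 93955.08; standard quotas: Arden 12.655, Brisco 1.781, Carrow 9.871, Dorne 0.692.
Rounding up gives 13, 2, 10, 1 = 26 seats, so the divisor must be adjusted.
With modified divisor 101100: modified quotas Arden 11.761, Brisco 1.655, Carrow 9.174, Dorne 0.643.
Rounding up: Arden 12, Brisco 2, Carrow 10, Dorne 1 (total 25).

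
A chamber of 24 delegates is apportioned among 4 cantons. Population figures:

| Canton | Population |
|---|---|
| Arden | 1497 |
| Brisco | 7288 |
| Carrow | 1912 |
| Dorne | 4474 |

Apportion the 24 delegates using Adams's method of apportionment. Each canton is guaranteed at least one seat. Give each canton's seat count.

Standard divisor 15171/24 ≈ 632.125; standard quotas: Arden 2.368, Brisco 11.529, Carrow 3.025, Dorne 7.078.
Rounding up gives 3, 12, 4, 8 = 27 seats, so the divisor must be adjusted.
With modified divisor 700: modified quotas Arden 2.139, Brisco 10.411, Carrow 2.731, Dorne 6.391.
Rounding up: Arden 3, Brisco 11, Carrow 3, Dorne 7 (total 24).

Arden 3; Brisco 11; Carrow 3; Dorne 7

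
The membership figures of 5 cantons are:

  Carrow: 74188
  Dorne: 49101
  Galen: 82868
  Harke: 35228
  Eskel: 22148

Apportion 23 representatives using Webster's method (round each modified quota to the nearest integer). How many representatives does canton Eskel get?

2

Standard divisor 263533/23 ≈ 11457.957; standard quotas: Carrow 6.475, Dorne 4.285, Galen 7.232, Harke 3.075, Eskel 1.933.
Rounding to the nearest integer gives 6, 4, 7, 3, 2 = 22 seats, so the divisor must be adjusted.
With modified divisor 11200: modified quotas Carrow 6.624, Dorne 4.384, Galen 7.399, Harke 3.145, Eskel 1.978.
Rounding to the nearest integer: Carrow 7, Dorne 4, Galen 7, Harke 3, Eskel 2 (total 23).
Eskel receives 2.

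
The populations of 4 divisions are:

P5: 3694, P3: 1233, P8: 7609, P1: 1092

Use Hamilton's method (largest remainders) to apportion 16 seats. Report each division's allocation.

P5 4, P3 2, P8 9, P1 1

The standard divisor is 13628/16 ≈ 851.75.
Standard quotas: P5 4.3370, P3 1.4476, P8 8.9334, P1 1.2821.
Lower quotas: P5 4, P3 1, P8 8, P1 1 (sum 14, leaving 2 seats).
Remainders in descending order: P8 0.9334, P3 0.4476, P5 0.3370, P1 0.2821.
The surplus seats go to P8, P3.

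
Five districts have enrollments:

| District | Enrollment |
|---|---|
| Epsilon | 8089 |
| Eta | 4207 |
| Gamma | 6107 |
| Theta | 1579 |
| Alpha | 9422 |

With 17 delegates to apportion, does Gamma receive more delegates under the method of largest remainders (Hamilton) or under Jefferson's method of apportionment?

Hamilton

Hamilton: Epsilon 5, Eta 2, Gamma 4, Theta 1, Alpha 5.
Jefferson: Epsilon 5, Eta 2, Gamma 3, Theta 1, Alpha 6.
Gamma gets 4 under Hamilton and 3 under Jefferson.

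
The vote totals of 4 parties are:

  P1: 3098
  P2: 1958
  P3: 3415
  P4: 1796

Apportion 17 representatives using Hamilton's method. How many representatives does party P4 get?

3

The standard divisor is 10267/17 ≈ 603.941.
Standard quotas: P1 5.130, P2 3.242, P3 5.655, P4 2.974.
Lower quotas: P1 5, P2 3, P3 5, P4 2 (sum 15, leaving 2 seats).
Remainders in descending order: P4 0.974, P3 0.655, P2 0.242, P1 0.130.
The surplus seats go to P4, P3.
P4 receives 3.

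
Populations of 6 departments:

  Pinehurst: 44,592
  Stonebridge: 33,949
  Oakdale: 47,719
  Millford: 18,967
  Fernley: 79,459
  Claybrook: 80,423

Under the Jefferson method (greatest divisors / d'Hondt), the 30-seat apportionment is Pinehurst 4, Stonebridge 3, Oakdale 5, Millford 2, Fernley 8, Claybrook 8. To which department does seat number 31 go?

Claybrook

Priority for the next seat is population ÷ (current seats + 1).
Priorities: Pinehurst 8918.400, Stonebridge 8487.250, Oakdale 7953.167, Millford 6322.333, Fernley 8828.778, Claybrook 8935.889.
Highest priority: Claybrook.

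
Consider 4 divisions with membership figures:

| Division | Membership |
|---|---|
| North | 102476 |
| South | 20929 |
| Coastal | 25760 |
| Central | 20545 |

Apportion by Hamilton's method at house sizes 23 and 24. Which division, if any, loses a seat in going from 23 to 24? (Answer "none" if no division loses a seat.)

At 23 seats: North 14, South 3, Coastal 3, Central 3.
At 24 seats: North 14, South 3, Coastal 4, Central 3.
No division's allocation decreased.

none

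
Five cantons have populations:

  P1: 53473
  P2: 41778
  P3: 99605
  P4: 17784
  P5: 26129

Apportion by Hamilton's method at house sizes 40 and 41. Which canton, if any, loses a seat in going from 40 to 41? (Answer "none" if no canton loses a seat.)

none

At 40 seats: P1 9, P2 7, P3 17, P4 3, P5 4.
At 41 seats: P1 9, P2 7, P3 17, P4 3, P5 5.
No canton's allocation decreased.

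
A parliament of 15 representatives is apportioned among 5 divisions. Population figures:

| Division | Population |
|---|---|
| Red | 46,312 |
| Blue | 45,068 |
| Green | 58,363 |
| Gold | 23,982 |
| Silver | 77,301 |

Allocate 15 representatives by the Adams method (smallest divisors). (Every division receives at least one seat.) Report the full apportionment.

Red 3, Blue 3, Green 3, Gold 2, Silver 4

Standard divisor 251026/15 ≈ 16735.067; standard quotas: Red 2.767, Blue 2.693, Green 3.487, Gold 1.433, Silver 4.619.
Rounding up gives 3, 3, 4, 2, 5 = 17 seats, so the divisor must be adjusted.
With modified divisor 21000: modified quotas Red 2.205, Blue 2.146, Green 2.779, Gold 1.142, Silver 3.681.
Rounding up: Red 3, Blue 3, Green 3, Gold 2, Silver 4 (total 15).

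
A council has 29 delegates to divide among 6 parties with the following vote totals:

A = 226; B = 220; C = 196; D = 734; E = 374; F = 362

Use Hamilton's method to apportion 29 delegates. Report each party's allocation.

The standard divisor is 2112/29 ≈ 72.828.
Standard quotas: A 3.103, B 3.021, C 2.691, D 10.079, E 5.135, F 4.971.
Lower quotas: A 3, B 3, C 2, D 10, E 5, F 4 (sum 27, leaving 2 seats).
Remainders in descending order: F 0.971, C 0.691, E 0.135, A 0.103, D 0.079, B 0.021.
The surplus seats go to F, C.

A 3, B 3, C 3, D 10, E 5, F 5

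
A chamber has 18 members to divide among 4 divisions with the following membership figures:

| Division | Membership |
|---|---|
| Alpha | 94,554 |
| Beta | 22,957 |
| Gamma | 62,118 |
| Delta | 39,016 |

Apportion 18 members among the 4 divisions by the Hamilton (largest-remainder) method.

The standard divisor is 218645/18 ≈ 12146.944.
Standard quotas: Alpha 7.7842, Beta 1.8899, Gamma 5.1139, Delta 3.2120.
Lower quotas: Alpha 7, Beta 1, Gamma 5, Delta 3 (sum 16, leaving 2 seats).
Remainders in descending order: Beta 0.8899, Alpha 0.7842, Delta 0.2120, Gamma 0.1139.
The surplus seats go to Beta, Alpha.

Alpha 8, Beta 2, Gamma 5, Delta 3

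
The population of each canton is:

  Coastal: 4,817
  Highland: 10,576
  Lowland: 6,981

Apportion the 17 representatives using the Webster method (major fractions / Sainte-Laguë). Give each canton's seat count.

Standard divisor 22374/17 ≈ 1316.118; standard quotas: Coastal 3.660, Highland 8.036, Lowland 5.304.
Rounding to the nearest integer gives Coastal 4, Highland 8, Lowland 5 — total 17, matching the house size, so no adjustment is needed.

Coastal=4; Highland=8; Lowland=5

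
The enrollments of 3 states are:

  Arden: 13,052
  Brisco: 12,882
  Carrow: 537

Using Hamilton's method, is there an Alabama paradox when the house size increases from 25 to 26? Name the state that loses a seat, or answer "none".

Carrow

At 25 seats: Arden 12, Brisco 12, Carrow 1.
At 26 seats: Arden 13, Brisco 13, Carrow 0.
Carrow drops from 1 to 0.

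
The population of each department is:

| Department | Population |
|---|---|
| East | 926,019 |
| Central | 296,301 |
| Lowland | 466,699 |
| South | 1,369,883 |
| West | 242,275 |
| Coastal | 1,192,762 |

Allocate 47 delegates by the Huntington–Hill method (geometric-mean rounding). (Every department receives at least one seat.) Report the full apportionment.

With divisor 96554: modified quotas East 9.591, Central 3.069, Lowland 4.834, South 14.188, West 2.509, Coastal 12.353.
Geometric-mean thresholds: East √(9·10)=9.487, Central √(3·4)=3.464, Lowland √(4·5)=4.472, South √(14·15)=14.491, West √(2·3)=2.449, Coastal √(12·13)=12.490.
Each quota rounded against its threshold gives East 10, Central 3, Lowland 5, South 14, West 3, Coastal 12 (total 47).

East 10, Central 3, Lowland 5, South 14, West 3, Coastal 12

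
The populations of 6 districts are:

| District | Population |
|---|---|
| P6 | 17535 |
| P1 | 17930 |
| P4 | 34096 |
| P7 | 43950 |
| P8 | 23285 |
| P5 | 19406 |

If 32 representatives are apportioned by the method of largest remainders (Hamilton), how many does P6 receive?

3

The standard divisor is 156202/32 ≈ 4881.312.
Standard quotas: P6 3.5923, P1 3.6732, P4 6.9850, P7 9.0037, P8 4.7702, P5 3.9756.
Lower quotas: P6 3, P1 3, P4 6, P7 9, P8 4, P5 3 (sum 28, leaving 4 seats).
Remainders in descending order: P4 0.9850, P5 0.9756, P8 0.7702, P1 0.6732, P6 0.5923, P7 0.0037.
The surplus seats go to P4, P5, P8, P1.
P6 receives 3.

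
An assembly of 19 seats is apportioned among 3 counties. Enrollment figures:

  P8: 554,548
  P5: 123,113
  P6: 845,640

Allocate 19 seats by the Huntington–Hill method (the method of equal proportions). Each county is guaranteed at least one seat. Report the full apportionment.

With divisor 83099: modified quotas P8 6.673, P5 1.482, P6 10.176.
Geometric-mean thresholds: P8 √(6·7)=6.481, P5 √(1·2)=1.414, P6 √(10·11)=10.488.
Each quota rounded against its threshold gives P8 7, P5 2, P6 10 (total 19).

P8: 7; P5: 2; P6: 10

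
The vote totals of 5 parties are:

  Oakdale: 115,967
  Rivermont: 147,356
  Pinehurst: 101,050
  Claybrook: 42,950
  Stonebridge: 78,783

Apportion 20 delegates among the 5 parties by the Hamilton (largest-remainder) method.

Oakdale 5, Rivermont 6, Pinehurst 4, Claybrook 2, Stonebridge 3

Standard divisor: 486106 ÷ 20 ≈ 24305.3.
Standard quotas: Oakdale 4.7713, Rivermont 6.0627, Pinehurst 4.1575, Claybrook 1.7671, Stonebridge 3.2414.
Lower quotas: Oakdale 4, Rivermont 6, Pinehurst 4, Claybrook 1, Stonebridge 3 (sum 18, leaving 2 seats).
Remainders in descending order: Oakdale 0.7713, Claybrook 0.7671, Stonebridge 0.2414, Pinehurst 0.1575, Rivermont 0.0627.
The surplus seats go to Oakdale, Claybrook.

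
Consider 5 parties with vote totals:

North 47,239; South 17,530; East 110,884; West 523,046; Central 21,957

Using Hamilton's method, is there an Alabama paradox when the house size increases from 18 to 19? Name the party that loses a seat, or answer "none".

At 18 seats: North 1, South 0, East 3, West 13, Central 1.
At 19 seats: North 1, South 0, East 3, West 14, Central 1.
No party's allocation decreased.

none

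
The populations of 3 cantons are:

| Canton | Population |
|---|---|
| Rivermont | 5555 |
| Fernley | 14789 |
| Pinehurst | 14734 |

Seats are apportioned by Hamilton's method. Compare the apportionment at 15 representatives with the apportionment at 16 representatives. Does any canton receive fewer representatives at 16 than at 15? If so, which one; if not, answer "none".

At 15 seats: Rivermont 3, Fernley 6, Pinehurst 6.
At 16 seats: Rivermont 2, Fernley 7, Pinehurst 7.
Rivermont drops from 3 to 2.

Rivermont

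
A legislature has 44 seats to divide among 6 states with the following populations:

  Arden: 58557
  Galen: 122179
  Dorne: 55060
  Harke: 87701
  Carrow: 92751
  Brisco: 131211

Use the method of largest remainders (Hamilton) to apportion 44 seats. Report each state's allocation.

Total 547459; standard divisor 547459/44 ≈ 12442.25.
Standard quotas: Arden 4.7063, Galen 9.8197, Dorne 4.4252, Harke 7.0486, Carrow 7.4545, Brisco 10.5456.
Lower quotas: Arden 4, Galen 9, Dorne 4, Harke 7, Carrow 7, Brisco 10 (sum 41, leaving 3 seats).
Remainders in descending order: Galen 0.8197, Arden 0.7063, Brisco 0.5456, Carrow 0.4545, Dorne 0.4252, Harke 0.0486.
Largest remainders: Galen, Arden, Brisco receive the extra seats.

Arden=5; Galen=10; Dorne=4; Harke=7; Carrow=7; Brisco=11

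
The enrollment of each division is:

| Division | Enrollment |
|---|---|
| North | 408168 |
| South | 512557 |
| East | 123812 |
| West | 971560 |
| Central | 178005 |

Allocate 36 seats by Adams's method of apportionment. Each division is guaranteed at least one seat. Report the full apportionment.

Standard divisor 2194102/36 ≈ 60947.278; standard quotas: North 6.697, South 8.410, East 2.031, West 15.941, Central 2.921.
Rounding up gives 7, 9, 3, 16, 3 = 38 seats, so the divisor must be adjusted.
With modified divisor 64400: modified quotas North 6.338, South 7.959, East 1.923, West 15.086, Central 2.764.
Rounding up: North 7, South 8, East 2, West 16, Central 3 (total 36).

North: 7, South: 8, East: 2, West: 16, Central: 3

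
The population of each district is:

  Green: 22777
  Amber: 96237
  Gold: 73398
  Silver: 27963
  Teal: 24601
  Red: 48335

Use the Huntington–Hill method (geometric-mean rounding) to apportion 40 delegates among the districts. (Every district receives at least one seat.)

Green 3, Amber 13, Gold 10, Silver 4, Teal 3, Red 7

With divisor 7296: modified quotas Green 3.122, Amber 13.190, Gold 10.060, Silver 3.833, Teal 3.372, Red 6.625.
Geometric-mean thresholds: Green √(3·4)=3.464, Amber √(13·14)=13.491, Gold √(10·11)=10.488, Silver √(3·4)=3.464, Teal √(3·4)=3.464, Red √(6·7)=6.481.
Each quota rounded against its threshold gives Green 3, Amber 13, Gold 10, Silver 4, Teal 3, Red 7 (total 40).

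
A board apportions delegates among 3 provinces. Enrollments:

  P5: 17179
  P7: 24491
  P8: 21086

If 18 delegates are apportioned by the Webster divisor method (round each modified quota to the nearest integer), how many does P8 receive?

6

Standard divisor 62756/18 ≈ 3486.444; standard quotas: P5 4.927, P7 7.025, P8 6.048.
Rounding to the nearest integer gives P5 5, P7 7, P8 6 — total 18, matching the house size, so no adjustment is needed.
P8 receives 6.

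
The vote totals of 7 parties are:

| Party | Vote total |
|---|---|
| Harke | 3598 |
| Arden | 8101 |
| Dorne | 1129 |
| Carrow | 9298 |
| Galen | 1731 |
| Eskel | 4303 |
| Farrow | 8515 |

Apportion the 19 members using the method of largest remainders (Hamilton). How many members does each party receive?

Harke: 2, Arden: 4, Dorne: 1, Carrow: 5, Galen: 1, Eskel: 2, Farrow: 4

Standard divisor: 36675 ÷ 19 ≈ 1930.263.
Standard quotas: Harke 1.8640, Arden 4.1968, Dorne 0.5849, Carrow 4.8170, Galen 0.8968, Eskel 2.2292, Farrow 4.4113.
Lower quotas: Harke 1, Arden 4, Dorne 0, Carrow 4, Galen 0, Eskel 2, Farrow 4 (sum 15, leaving 4 seats).
Remainders in descending order: Galen 0.8968, Harke 0.8640, Carrow 0.8170, Dorne 0.5849, Farrow 0.4113, Eskel 0.2292, Arden 0.1968.
Largest remainders: Galen, Harke, Carrow, Dorne receive the extra seats.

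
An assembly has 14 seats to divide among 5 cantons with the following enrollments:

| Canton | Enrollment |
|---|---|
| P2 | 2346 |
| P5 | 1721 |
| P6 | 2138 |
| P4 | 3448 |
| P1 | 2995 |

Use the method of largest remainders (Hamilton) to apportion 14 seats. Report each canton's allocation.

Standard divisor: 12648 ÷ 14 ≈ 903.429.
Standard quotas: P2 2.597, P5 1.905, P6 2.367, P4 3.817, P1 3.315.
Lower quotas: P2 2, P5 1, P6 2, P4 3, P1 3 (sum 11, leaving 3 seats).
Remainders in descending order: P5 0.905, P4 0.817, P2 0.597, P6 0.367, P1 0.315.
The surplus seats go to P5, P4, P2.

P2 3, P5 2, P6 2, P4 4, P1 3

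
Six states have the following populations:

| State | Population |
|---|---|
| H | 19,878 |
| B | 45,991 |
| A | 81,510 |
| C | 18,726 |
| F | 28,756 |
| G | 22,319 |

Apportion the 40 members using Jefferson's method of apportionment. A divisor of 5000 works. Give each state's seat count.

With modified divisor 5000: modified quotas H 3.976, B 9.198, A 16.302, C 3.745, F 5.751, G 4.464.
Rounding down: H 3, B 9, A 16, C 3, F 5, G 4 (total 40).

H 3, B 9, A 16, C 3, F 5, G 4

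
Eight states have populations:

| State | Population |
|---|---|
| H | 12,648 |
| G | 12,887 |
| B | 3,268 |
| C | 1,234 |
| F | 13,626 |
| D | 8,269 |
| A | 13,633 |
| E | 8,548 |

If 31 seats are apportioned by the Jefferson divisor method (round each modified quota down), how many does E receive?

4

Standard divisor 74113/31 ≈ 2390.742; standard quotas: H 5.290, G 5.390, B 1.367, C 0.516, F 5.699, D 3.459, A 5.702, E 3.575.
Rounding down gives 5, 5, 1, 0, 5, 3, 5, 3 = 27 seats, so the divisor must be adjusted.
With modified divisor 2120: modified quotas H 5.966, G 6.079, B 1.542, C 0.582, F 6.427, D 3.900, A 6.431, E 4.032.
Rounding down: H 5, G 6, B 1, C 0, F 6, D 3, A 6, E 4 (total 31).
E receives 4.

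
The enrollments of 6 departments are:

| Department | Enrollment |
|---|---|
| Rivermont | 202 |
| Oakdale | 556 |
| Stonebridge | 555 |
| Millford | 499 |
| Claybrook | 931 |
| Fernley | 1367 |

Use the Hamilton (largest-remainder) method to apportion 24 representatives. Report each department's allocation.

Rivermont 1, Oakdale 3, Stonebridge 3, Millford 3, Claybrook 6, Fernley 8

Standard divisor: 4110 ÷ 24 ≈ 171.25.
Standard quotas: Rivermont 1.180, Oakdale 3.247, Stonebridge 3.241, Millford 2.914, Claybrook 5.436, Fernley 7.982.
Lower quotas: Rivermont 1, Oakdale 3, Stonebridge 3, Millford 2, Claybrook 5, Fernley 7 (sum 21, leaving 3 seats).
Remainders in descending order: Fernley 0.982, Millford 0.914, Claybrook 0.436, Oakdale 0.247, Stonebridge 0.241, Rivermont 0.180.
Largest remainders: Fernley, Millford, Claybrook receive the extra seats.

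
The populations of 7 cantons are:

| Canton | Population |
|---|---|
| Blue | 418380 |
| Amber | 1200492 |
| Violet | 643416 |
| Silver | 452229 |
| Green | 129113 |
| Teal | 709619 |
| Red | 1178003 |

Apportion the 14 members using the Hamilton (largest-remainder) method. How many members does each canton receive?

Standard divisor: 4731252 ÷ 14 ≈ 337946.571.
Standard quotas: Blue 1.2380, Amber 3.5523, Violet 1.9039, Silver 1.3382, Green 0.3821, Teal 2.0998, Red 3.4858.
Lower quotas: Blue 1, Amber 3, Violet 1, Silver 1, Green 0, Teal 2, Red 3 (sum 11, leaving 3 seats).
Remainders in descending order: Violet 0.9039, Amber 0.5523, Red 0.4858, Green 0.3821, Silver 0.3382, Blue 0.2380, Teal 0.0998.
Largest remainders: Violet, Amber, Red receive the extra seats.

Blue 1, Amber 4, Violet 2, Silver 1, Green 0, Teal 2, Red 4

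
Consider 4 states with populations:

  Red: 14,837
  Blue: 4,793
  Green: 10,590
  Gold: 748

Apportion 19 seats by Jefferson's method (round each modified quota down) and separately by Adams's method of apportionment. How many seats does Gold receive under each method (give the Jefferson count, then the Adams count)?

Jefferson: Red 9, Blue 3, Green 7, Gold 0.
Adams: Red 9, Blue 3, Green 6, Gold 1.
Gold gets 0 under Jefferson and 1 under Adams.

0 and 1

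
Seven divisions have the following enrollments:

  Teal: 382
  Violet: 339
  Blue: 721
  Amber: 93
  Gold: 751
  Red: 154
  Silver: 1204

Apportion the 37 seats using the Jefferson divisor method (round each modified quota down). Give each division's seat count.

Teal=4, Violet=3, Blue=7, Amber=1, Gold=8, Red=1, Silver=13

Standard divisor 3644/37 ≈ 98.486; standard quotas: Teal 3.879, Violet 3.442, Blue 7.321, Amber 0.944, Gold 7.625, Red 1.564, Silver 12.225.
Rounding down gives 3, 3, 7, 0, 7, 1, 12 = 33 seats, so the divisor must be adjusted.
With modified divisor 91: modified quotas Teal 4.198, Violet 3.725, Blue 7.923, Amber 1.022, Gold 8.253, Red 1.692, Silver 13.231.
Rounding down: Teal 4, Violet 3, Blue 7, Amber 1, Gold 8, Red 1, Silver 13 (total 37).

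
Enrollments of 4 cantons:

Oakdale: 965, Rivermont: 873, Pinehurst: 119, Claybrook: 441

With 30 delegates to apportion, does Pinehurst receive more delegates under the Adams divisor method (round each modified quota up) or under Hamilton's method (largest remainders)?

Adams: Oakdale 12, Rivermont 10, Pinehurst 2, Claybrook 6.
Hamilton: Oakdale 12, Rivermont 11, Pinehurst 1, Claybrook 6.
Pinehurst gets 2 under Adams and 1 under Hamilton.

Adams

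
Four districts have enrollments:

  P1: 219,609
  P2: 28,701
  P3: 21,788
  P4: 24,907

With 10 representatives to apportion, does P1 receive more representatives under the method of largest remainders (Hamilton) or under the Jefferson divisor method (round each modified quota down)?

Jefferson

Hamilton: P1 7, P2 1, P3 1, P4 1.
Jefferson: P1 8, P2 1, P3 0, P4 1.
P1 gets 7 under Hamilton and 8 under Jefferson.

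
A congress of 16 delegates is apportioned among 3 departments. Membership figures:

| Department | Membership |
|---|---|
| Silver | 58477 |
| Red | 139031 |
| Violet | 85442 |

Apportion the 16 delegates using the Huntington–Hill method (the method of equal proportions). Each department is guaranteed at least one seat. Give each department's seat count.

With divisor 17730: modified quotas Silver 3.298, Red 7.842, Violet 4.819.
Geometric-mean thresholds: Silver √(3·4)=3.464, Red √(7·8)=7.483, Violet √(4·5)=4.472.
Each quota rounded against its threshold gives Silver 3, Red 8, Violet 5 (total 16).

Silver 3, Red 8, Violet 5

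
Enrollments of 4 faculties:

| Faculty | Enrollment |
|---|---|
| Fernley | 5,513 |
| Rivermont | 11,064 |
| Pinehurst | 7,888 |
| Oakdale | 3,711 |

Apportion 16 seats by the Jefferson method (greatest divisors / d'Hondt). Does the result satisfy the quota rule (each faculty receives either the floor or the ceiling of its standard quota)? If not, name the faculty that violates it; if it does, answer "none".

none

Standard quotas: Fernley 3.131, Rivermont 6.283, Pinehurst 4.479, Oakdale 2.107.
Jefferson allocation: Fernley 3, Rivermont 7, Pinehurst 4, Oakdale 2.
Every allocation lies between the lower and upper quota.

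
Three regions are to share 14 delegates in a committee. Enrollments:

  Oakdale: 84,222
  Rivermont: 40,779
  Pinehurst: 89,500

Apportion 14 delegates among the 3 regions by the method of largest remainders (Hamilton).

Oakdale 5, Rivermont 3, Pinehurst 6

The standard divisor is 214501/14 ≈ 15321.5.
Standard quotas: Oakdale 5.4970, Rivermont 2.6616, Pinehurst 5.8415.
Lower quotas: Oakdale 5, Rivermont 2, Pinehurst 5 (sum 12, leaving 2 seats).
Remainders in descending order: Pinehurst 0.8415, Rivermont 0.6616, Oakdale 0.4970.
The surplus seats go to Pinehurst, Rivermont.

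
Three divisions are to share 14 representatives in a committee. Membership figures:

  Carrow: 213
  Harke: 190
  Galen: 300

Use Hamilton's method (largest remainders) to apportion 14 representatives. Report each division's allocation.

Standard divisor: 703 ÷ 14 ≈ 50.214.
Standard quotas: Carrow 4.242, Harke 3.784, Galen 5.974.
Lower quotas: Carrow 4, Harke 3, Galen 5 (sum 12, leaving 2 seats).
Remainders in descending order: Galen 0.974, Harke 0.784, Carrow 0.242.
Largest remainders: Galen, Harke receive the extra seats.

Carrow 4, Harke 4, Galen 6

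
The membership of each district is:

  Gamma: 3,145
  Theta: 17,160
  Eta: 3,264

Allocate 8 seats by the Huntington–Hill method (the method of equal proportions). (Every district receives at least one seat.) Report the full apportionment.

Gamma=1, Theta=6, Eta=1

With divisor 2890: modified quotas Gamma 1.088, Theta 5.938, Eta 1.129.
Geometric-mean thresholds: Gamma √(1·2)=1.414, Theta √(5·6)=5.477, Eta √(1·2)=1.414.
Each quota rounded against its threshold gives Gamma 1, Theta 6, Eta 1 (total 8).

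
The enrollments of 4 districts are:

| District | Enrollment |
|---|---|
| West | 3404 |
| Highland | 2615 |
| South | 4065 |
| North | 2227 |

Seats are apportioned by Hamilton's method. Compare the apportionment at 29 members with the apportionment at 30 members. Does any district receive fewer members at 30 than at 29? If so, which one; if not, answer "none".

At 29 seats: West 8, Highland 6, South 10, North 5.
At 30 seats: West 8, Highland 6, South 10, North 6.
No district's allocation decreased.

none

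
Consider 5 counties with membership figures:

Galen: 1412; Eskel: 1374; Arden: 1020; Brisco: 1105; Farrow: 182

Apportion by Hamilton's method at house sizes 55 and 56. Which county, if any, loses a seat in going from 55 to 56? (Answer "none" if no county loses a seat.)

none

At 55 seats: Galen 15, Eskel 15, Arden 11, Brisco 12, Farrow 2.
At 56 seats: Galen 16, Eskel 15, Arden 11, Brisco 12, Farrow 2.
No county's allocation decreased.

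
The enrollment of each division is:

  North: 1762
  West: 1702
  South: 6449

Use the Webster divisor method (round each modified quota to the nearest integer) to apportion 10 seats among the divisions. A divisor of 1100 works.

North 2, West 2, South 6

With modified divisor 1100: modified quotas North 1.602, West 1.547, South 5.863.
Rounding to the nearest integer: North 2, West 2, South 6 (total 10).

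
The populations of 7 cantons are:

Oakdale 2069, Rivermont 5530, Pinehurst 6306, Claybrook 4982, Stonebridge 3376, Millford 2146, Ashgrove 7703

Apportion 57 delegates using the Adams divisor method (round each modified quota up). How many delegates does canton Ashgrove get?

Standard divisor 32112/57 ≈ 563.368; standard quotas: Oakdale 3.673, Rivermont 9.816, Pinehurst 11.193, Claybrook 8.843, Stonebridge 5.993, Millford 3.809, Ashgrove 13.673.
Rounding up gives 4, 10, 12, 9, 6, 4, 14 = 59 seats, so the divisor must be adjusted.
With modified divisor 600: modified quotas Oakdale 3.448, Rivermont 9.217, Pinehurst 10.510, Claybrook 8.303, Stonebridge 5.627, Millford 3.577, Ashgrove 12.838.
Rounding up: Oakdale 4, Rivermont 10, Pinehurst 11, Claybrook 9, Stonebridge 6, Millford 4, Ashgrove 13 (total 57).
Ashgrove receives 13.

13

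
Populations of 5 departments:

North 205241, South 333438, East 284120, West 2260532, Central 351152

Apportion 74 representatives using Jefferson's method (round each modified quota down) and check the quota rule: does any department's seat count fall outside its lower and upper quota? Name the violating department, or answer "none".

West

Standard quotas: North 4.422, South 7.184, East 6.122, West 48.706, Central 7.566.
Jefferson allocation: North 4, South 7, East 6, West 50, Central 7.
West has quota 48.706 (lower 48, upper 49) but receives 50 — outside the quota interval.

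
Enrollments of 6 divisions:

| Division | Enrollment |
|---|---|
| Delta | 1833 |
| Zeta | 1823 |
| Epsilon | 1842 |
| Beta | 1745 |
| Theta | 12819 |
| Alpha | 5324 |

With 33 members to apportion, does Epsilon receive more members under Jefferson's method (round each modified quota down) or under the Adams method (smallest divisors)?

Jefferson: Delta 2, Zeta 2, Epsilon 2, Beta 2, Theta 18, Alpha 7.
Adams: Delta 3, Zeta 3, Epsilon 3, Beta 2, Theta 15, Alpha 7.
Epsilon gets 2 under Jefferson and 3 under Adams.

Adams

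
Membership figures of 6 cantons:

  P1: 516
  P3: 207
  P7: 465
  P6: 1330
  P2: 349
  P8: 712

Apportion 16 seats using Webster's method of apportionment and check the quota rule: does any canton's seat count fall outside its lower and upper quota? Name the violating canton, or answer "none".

Standard quotas: P1 2.307, P3 0.925, P7 2.079, P6 5.946, P2 1.560, P8 3.183.
Webster allocation: P1 2, P3 1, P7 2, P6 6, P2 2, P8 3.
Every allocation lies between the lower and upper quota.

none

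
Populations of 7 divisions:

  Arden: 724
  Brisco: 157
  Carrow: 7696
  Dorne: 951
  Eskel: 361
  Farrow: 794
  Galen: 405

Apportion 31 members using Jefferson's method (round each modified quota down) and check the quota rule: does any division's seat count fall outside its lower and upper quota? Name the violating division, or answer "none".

Carrow

Standard quotas: Arden 2.024, Brisco 0.439, Carrow 21.517, Dorne 2.659, Eskel 1.009, Farrow 2.220, Galen 1.132.
Jefferson allocation: Arden 2, Brisco 0, Carrow 23, Dorne 2, Eskel 1, Farrow 2, Galen 1.
Carrow has quota 21.517 (lower 21, upper 22) but receives 23 — outside the quota interval.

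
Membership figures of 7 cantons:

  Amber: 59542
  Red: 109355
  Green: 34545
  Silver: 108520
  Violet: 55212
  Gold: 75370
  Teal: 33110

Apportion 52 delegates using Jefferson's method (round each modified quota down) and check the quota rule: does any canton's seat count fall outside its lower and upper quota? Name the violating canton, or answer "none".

none

Standard quotas: Amber 6.509, Red 11.955, Green 3.777, Silver 11.864, Violet 6.036, Gold 8.240, Teal 3.620.
Jefferson allocation: Amber 7, Red 12, Green 4, Silver 12, Violet 6, Gold 8, Teal 3.
Every allocation lies between the lower and upper quota.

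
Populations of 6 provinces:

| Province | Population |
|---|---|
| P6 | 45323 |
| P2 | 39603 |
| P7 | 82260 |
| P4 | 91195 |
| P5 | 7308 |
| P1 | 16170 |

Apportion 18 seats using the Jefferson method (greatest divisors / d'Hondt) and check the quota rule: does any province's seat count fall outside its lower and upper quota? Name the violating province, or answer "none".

Standard quotas: P6 2.894, P2 2.529, P7 5.253, P4 5.824, P5 0.467, P1 1.033.
Jefferson allocation: P6 3, P2 2, P7 6, P4 6, P5 0, P1 1.
Every allocation lies between the lower and upper quota.

none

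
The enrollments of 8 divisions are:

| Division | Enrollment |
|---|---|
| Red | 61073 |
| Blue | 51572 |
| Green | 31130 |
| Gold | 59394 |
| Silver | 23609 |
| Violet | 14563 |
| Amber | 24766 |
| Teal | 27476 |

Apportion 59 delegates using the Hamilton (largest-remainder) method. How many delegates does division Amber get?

5

Standard divisor: 293583 ÷ 59 ≈ 4975.983.
Standard quotas: Red 12.2736, Blue 10.3642, Green 6.2561, Gold 11.9361, Silver 4.7446, Violet 2.9267, Amber 4.9771, Teal 5.5217.
Lower quotas: Red 12, Blue 10, Green 6, Gold 11, Silver 4, Violet 2, Amber 4, Teal 5 (sum 54, leaving 5 seats).
Remainders in descending order: Amber 0.9771, Gold 0.9361, Violet 0.9267, Silver 0.7446, Teal 0.5217, Blue 0.3642, Red 0.2736, Green 0.2561.
Largest remainders: Amber, Gold, Violet, Silver, Teal receive the extra seats.
Amber receives 5.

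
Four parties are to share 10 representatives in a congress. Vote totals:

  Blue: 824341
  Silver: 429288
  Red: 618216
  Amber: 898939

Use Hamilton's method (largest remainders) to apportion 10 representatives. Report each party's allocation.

Blue: 3; Silver: 2; Red: 2; Amber: 3

Total 2770784; standard divisor 2770784/10 ≈ 277078.4.
Standard quotas: Blue 2.9751, Silver 1.5493, Red 2.2312, Amber 3.2443.
Lower quotas: Blue 2, Silver 1, Red 2, Amber 3 (sum 8, leaving 2 seats).
Remainders in descending order: Blue 0.9751, Silver 0.5493, Amber 0.2443, Red 0.2312.
Largest remainders: Blue, Silver receive the extra seats.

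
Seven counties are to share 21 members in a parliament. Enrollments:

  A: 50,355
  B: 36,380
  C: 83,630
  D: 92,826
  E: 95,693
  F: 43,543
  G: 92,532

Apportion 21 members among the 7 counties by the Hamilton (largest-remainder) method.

The standard divisor is 494959/21 ≈ 23569.476.
Standard quotas: A 2.1364, B 1.5435, C 3.5482, D 3.9384, E 4.0600, F 1.8474, G 3.9259.
Lower quotas: A 2, B 1, C 3, D 3, E 4, F 1, G 3 (sum 17, leaving 4 seats).
Remainders in descending order: D 0.9384, G 0.9259, F 0.8474, C 0.5482, B 0.5435, A 0.1364, E 0.0600.
The surplus seats go to D, G, F, C.

A=2, B=1, C=4, D=4, E=4, F=2, G=4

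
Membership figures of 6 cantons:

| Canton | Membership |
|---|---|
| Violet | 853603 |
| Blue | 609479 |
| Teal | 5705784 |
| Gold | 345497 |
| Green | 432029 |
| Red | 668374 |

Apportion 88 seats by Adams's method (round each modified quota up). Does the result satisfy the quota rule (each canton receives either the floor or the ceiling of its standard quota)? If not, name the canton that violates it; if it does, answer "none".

Teal

Standard quotas: Violet 8.720, Blue 6.226, Teal 58.285, Gold 3.529, Green 4.413, Red 6.827.
Adams allocation: Violet 9, Blue 6, Teal 57, Gold 4, Green 5, Red 7.
Teal has quota 58.285 (lower 58, upper 59) but receives 57 — outside the quota interval.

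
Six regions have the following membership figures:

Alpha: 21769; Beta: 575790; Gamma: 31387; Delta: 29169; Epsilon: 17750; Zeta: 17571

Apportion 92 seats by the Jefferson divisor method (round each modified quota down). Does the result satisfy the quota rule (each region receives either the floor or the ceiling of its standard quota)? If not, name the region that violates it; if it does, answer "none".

Standard quotas: Alpha 2.888, Beta 76.392, Gamma 4.164, Delta 3.870, Epsilon 2.355, Zeta 2.331.
Jefferson allocation: Alpha 2, Beta 78, Gamma 4, Delta 4, Epsilon 2, Zeta 2.
Beta has quota 76.392 (lower 76, upper 77) but receives 78 — outside the quota interval.

Beta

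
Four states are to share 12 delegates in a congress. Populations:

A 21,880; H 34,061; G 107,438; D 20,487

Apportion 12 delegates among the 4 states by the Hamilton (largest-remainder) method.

Total 183866; standard divisor 183866/12 ≈ 15322.167.
Standard quotas: A 1.4280, H 2.2230, G 7.0119, D 1.3371.
Lower quotas: A 1, H 2, G 7, D 1 (sum 11, leaving 1 seat).
Remainders in descending order: A 0.4280, D 0.3371, H 0.2230, G 0.0119.
The surplus seat goes to A.

A 2, H 2, G 7, D 1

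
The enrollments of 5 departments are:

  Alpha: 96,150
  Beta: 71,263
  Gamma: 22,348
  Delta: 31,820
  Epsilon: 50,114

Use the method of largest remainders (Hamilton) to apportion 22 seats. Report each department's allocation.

The standard divisor is 271695/22 ≈ 12349.773.
Standard quotas: Alpha 7.7856, Beta 5.7704, Gamma 1.8096, Delta 2.5766, Epsilon 4.0579.
Lower quotas: Alpha 7, Beta 5, Gamma 1, Delta 2, Epsilon 4 (sum 19, leaving 3 seats).
Remainders in descending order: Gamma 0.8096, Alpha 0.7856, Beta 0.7704, Delta 0.5766, Epsilon 0.0579.
The surplus seats go to Gamma, Alpha, Beta.

Alpha 8, Beta 6, Gamma 2, Delta 2, Epsilon 4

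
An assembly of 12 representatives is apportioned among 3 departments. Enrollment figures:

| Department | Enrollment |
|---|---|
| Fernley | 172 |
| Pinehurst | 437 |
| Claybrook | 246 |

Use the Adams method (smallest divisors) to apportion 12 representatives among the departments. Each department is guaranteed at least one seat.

Standard divisor 855/12 ≈ 71.25; standard quotas: Fernley 2.414, Pinehurst 6.133, Claybrook 3.453.
Rounding up gives 3, 7, 4 = 14 seats, so the divisor must be adjusted.
With modified divisor 84: modified quotas Fernley 2.048, Pinehurst 5.202, Claybrook 2.929.
Rounding up: Fernley 3, Pinehurst 6, Claybrook 3 (total 12).

Fernley: 3, Pinehurst: 6, Claybrook: 3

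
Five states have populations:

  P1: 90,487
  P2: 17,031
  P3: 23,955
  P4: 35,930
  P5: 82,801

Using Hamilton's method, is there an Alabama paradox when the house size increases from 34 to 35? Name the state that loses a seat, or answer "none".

P2

At 34 seats: P1 12, P2 3, P3 3, P4 5, P5 11.
At 35 seats: P1 13, P2 2, P3 3, P4 5, P5 12.
P2 drops from 3 to 2.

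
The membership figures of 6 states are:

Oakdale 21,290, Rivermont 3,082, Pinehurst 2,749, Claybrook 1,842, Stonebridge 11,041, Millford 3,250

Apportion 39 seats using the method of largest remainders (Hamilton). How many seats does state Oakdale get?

19

Standard divisor: 43254 ÷ 39 ≈ 1109.077.
Standard quotas: Oakdale 19.1961, Rivermont 2.7789, Pinehurst 2.4786, Claybrook 1.6608, Stonebridge 9.9551, Millford 2.9304.
Lower quotas: Oakdale 19, Rivermont 2, Pinehurst 2, Claybrook 1, Stonebridge 9, Millford 2 (sum 35, leaving 4 seats).
Remainders in descending order: Stonebridge 0.9551, Millford 0.9304, Rivermont 0.7789, Claybrook 0.6608, Pinehurst 0.4786, Oakdale 0.1961.
Largest remainders: Stonebridge, Millford, Rivermont, Claybrook receive the extra seats.
Oakdale receives 19.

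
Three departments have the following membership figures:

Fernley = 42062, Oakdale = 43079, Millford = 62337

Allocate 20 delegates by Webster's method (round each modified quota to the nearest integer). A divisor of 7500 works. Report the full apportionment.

With modified divisor 7500: modified quotas Fernley 5.608, Oakdale 5.744, Millford 8.312.
Rounding to the nearest integer: Fernley 6, Oakdale 6, Millford 8 (total 20).

Fernley 6, Oakdale 6, Millford 8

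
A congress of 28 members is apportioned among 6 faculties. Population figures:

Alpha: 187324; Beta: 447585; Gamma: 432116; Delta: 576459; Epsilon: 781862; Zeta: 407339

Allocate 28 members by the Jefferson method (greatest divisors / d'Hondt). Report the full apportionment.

Alpha 2, Beta 4, Gamma 4, Delta 6, Epsilon 8, Zeta 4

Standard divisor 2832685/28 ≈ 101167.321; standard quotas: Alpha 1.852, Beta 4.424, Gamma 4.271, Delta 5.698, Epsilon 7.728, Zeta 4.026.
Rounding down gives 1, 4, 4, 5, 7, 4 = 25 seats, so the divisor must be adjusted.
With modified divisor 91600: modified quotas Alpha 2.045, Beta 4.886, Gamma 4.717, Delta 6.293, Epsilon 8.536, Zeta 4.447.
Rounding down: Alpha 2, Beta 4, Gamma 4, Delta 6, Epsilon 8, Zeta 4 (total 28).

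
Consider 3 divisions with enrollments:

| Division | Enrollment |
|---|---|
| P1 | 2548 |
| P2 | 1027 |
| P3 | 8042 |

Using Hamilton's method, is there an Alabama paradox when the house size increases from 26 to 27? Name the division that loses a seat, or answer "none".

At 26 seats: P1 6, P2 2, P3 18.
At 27 seats: P1 6, P2 2, P3 19.
No division's allocation decreased.

none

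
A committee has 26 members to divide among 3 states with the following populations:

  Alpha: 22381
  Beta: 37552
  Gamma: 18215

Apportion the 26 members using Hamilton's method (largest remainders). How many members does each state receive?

Standard divisor: 78148 ÷ 26 ≈ 3005.692.
Standard quotas: Alpha 7.4462, Beta 12.4936, Gamma 6.0602.
Lower quotas: Alpha 7, Beta 12, Gamma 6 (sum 25, leaving 1 seat).
Remainders in descending order: Beta 0.4936, Alpha 0.4462, Gamma 0.0602.
Largest remainder: Beta receives the extra seat.

Alpha=7; Beta=13; Gamma=6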